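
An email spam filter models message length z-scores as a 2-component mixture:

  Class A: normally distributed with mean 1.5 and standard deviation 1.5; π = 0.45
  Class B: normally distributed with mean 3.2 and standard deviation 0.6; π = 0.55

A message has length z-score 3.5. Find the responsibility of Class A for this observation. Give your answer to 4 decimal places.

By Bayes' theorem, P(k | x) = π_k f_k(x) / Σ_j π_j f_j(x).
Component likelihoods at x = 3.5:
  L_A = 0.10934
  L_B = 0.586776
Prior × likelihood for each component:
  π_A·L_A = 0.45 × 0.10934 = 0.049203
  π_B·L_B = 0.55 × 0.586776 = 0.322727
Denominator: 0.049203 + 0.322727 = 0.37193
So the posterior for Class A is 0.049203 / 0.37193 ≈ 0.1323.

0.1323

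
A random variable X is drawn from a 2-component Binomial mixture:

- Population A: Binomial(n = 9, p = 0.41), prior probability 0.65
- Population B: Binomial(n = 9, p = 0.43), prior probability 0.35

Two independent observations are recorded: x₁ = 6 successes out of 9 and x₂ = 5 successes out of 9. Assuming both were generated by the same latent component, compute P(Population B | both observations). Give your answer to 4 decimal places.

0.4167

Apply Bayes' rule: the posterior for each component is proportional to its prior times its likelihood at x.
Since both observations come from the same component, the likelihood for component k is f_k(x₁)·f_k(x₂).
  f_A = [C(9,6)·0.41^6·0.59^3 = 84·0.0047501·0.205379 = 0.081948] × [0.176888] = 0.0144956
  f_B = [C(9,6)·0.43^6·0.57^3 = 84·0.00632136·0.185193 = 0.0983365] × [0.195529] = 0.0192277
Prior × likelihood for each component:
  w_A·f_A = 0.65 × 0.0144956 = 0.00942214
  w_B·f_B = 0.35 × 0.0192277 = 0.00672969
Sum: 0.00942214 + 0.00672969 = 0.0161518
P(Population B | x₁,x₂) = 0.00672969 / 0.0161518 ≈ 0.4167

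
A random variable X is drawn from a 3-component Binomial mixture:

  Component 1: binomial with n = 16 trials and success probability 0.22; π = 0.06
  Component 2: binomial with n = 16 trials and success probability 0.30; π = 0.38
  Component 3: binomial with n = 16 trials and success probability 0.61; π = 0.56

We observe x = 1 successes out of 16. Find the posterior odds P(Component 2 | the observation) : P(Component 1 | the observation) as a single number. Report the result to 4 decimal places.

Only the two components matter; the odds are (w_i f_i(x)) / (w_j f_j(x)).
Component likelihoods at x = 1 successes out of 16:
  p_1 = C(16,1)·0.22^1·0.78^15 = 16·0.22·0.0240668 = 0.0847153
  p_2 = C(16,1)·0.30^1·0.70^15 = 16·0.3·0.00474756 = 0.0227883
  p_3 = C(16,1)·0.61^1·0.39^15 = 16·0.61·7.34462e-07 = 7.16835e-06
Odds = (0.38/0.06) × (0.0227883/0.0847153) = 6.33333 × 0.268999 ≈ 1.7037

1.7037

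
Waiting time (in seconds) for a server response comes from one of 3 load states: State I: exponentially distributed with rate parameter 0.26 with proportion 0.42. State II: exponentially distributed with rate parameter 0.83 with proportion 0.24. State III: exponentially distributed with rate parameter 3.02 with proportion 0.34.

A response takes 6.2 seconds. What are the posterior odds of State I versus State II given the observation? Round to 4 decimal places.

The posterior odds equal the prior odds times the likelihood ratio: (π_i/π_j)·(f_i(x)/f_j(x)).
Exponential densities:
  p_I = 0.0518669
  p_II = 0.0048328
  p_III = 2.22986e-08
0.0217841 / 0.00115987 ≈ 18.7815

18.7815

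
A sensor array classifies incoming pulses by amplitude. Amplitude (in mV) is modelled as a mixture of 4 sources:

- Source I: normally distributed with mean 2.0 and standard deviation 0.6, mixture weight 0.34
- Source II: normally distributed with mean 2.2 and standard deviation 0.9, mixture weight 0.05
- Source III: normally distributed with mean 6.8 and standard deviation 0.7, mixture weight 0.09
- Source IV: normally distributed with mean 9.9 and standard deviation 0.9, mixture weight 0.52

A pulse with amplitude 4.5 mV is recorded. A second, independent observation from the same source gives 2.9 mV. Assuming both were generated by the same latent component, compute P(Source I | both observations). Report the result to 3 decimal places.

The responsibility of component k is π_k f_k(x) divided by Σ_j π_j f_j(x).
Since both observations come from the same component, the likelihood for component k is f_k(x₁)·f_k(x₂).
  p_I = [(1/(0.6·√(2π)))·exp(−(4.5−2.0)²/(2·0.6²)) = 0.664904·exp(-8.68056) = 0.000112938] × [0.215863] = 2.43792e-05
  p_II = [(1/(0.9·√(2π)))·exp(−(4.5−2.2)²/(2·0.9²)) = 0.443269·exp(-3.26543) = 0.0169242] × [0.327572] = 0.0055439
  p_III = [(1/(0.7·√(2π)))·exp(−(4.5−6.8)²/(2·0.7²)) = 0.569918·exp(-5.39796) = 0.00257934] × [1.03606e-07] = 2.67235e-10
  p_IV = [(1/(0.9·√(2π)))·exp(−(4.5−9.9)²/(2·0.9²)) = 0.443269·exp(-18.00000) = 6.75098e-09] × [3.24041e-14] = 2.18759e-22
Weight by the priors:
  π_I·p_I = 0.34 × 2.43792e-05 = 8.28892e-06
  π_II·p_II = 0.05 × 0.0055439 = 0.000277195
  π_III·p_III = 0.09 × 2.67235e-10 = 2.40511e-11
  π_IV·p_IV = 0.52 × 2.18759e-22 = 1.13755e-22
Evidence: 8.28892e-06 + 0.000277195 + 2.40511e-11 + 1.13755e-22 = 0.000285484
So the posterior for Source I is 8.28892e-06 / 0.000285484 ≈ 0.029.

0.029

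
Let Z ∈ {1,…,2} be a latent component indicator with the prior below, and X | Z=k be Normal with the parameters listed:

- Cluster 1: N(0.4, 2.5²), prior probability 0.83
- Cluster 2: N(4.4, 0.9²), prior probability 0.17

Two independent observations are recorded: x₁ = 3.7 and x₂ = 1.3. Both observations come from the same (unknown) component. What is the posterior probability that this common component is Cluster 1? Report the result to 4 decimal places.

0.9922

The responsibility of component k is w_k f_k(x) divided by Σ_j w_j f_j(x).
Since both observations come from the same component, the likelihood for component k is f_k(x₁)·f_k(x₂).
  f_1 = [0.0667748] × [0.149564] = 0.00998712
  f_2 = [0.327572] × [0.00117595] = 0.000385209
Weight by the priors:
  w_1·f_1 = 0.83 × 0.00998712 = 0.00828931
  w_2·f_2 = 0.17 × 0.000385209 = 6.54856e-05
Sum: 0.00828931 + 6.54856e-05 = 0.0083548
So the posterior for Cluster 1 is 0.00828931 / 0.0083548 ≈ 0.9922.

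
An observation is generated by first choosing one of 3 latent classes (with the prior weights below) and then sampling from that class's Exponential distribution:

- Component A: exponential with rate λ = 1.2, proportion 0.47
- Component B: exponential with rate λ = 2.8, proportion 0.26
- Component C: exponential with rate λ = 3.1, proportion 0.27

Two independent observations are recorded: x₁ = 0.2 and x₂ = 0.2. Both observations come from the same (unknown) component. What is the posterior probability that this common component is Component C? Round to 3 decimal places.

Posterior ∝ prior × likelihood, so P(k | x) ∝ w_k f_k(x); normalise over all components.
Since both observations come from the same component, the likelihood for component k is f_k(x₁)·f_k(x₂).
  f_A = [1.2·e^(−1.2·0.2) = 1.2·e^(−0.2400) = 0.943953] × [0.943953] = 0.891048
  f_B = [2.8·e^(−2.8·0.2) = 2.8·e^(−0.5600) = 1.59939] × [1.59939] = 2.55803
  f_C = [3.1·e^(−3.1·0.2) = 3.1·e^(−0.6200) = 1.66763] × [1.66763] = 2.78098
Prior × likelihood for each component:
  w_A·f_A = 0.47 × 0.891048 = 0.418793
  w_B·f_B = 0.26 × 2.55803 = 0.665089
  w_C·f_C = 0.27 × 2.78098 = 0.750865
Denominator: 0.418793 + 0.665089 + 0.750865 = 1.83475
Responsibility of Component C: 0.750865 / 1.83475 ≈ 0.409

0.409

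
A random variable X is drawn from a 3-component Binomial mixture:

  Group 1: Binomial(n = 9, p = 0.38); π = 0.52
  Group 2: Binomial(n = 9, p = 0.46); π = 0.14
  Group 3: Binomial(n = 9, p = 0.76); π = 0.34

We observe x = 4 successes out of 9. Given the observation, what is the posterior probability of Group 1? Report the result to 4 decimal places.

By Bayes' theorem, P(k | x) = π_k f_k(x) / Σ_j π_j f_j(x).
Binomial probabilities:
  f_1 = C(9,4)·0.38^4·0.62^5 = 126·0.0208514·0.0916133 = 0.240693
  f_2 = C(9,4)·0.46^4·0.54^5 = 126·0.0447746·0.0459165 = 0.259042
  f_3 = C(9,4)·0.76^4·0.24^5 = 126·0.333622·0.000796262 = 0.033472
Multiply by the mixture weights:
  π_1·f_1 = 0.52 × 0.240693 = 0.12516
  π_2·f_2 = 0.14 × 0.259042 = 0.0362659
  π_3·f_3 = 0.34 × 0.033472 = 0.0113805
Marginal: 0.12516 + 0.0362659 + 0.0113805 = 0.172807
P(Group 1 | 4 successes out of 9) ≈ 0.7243

0.7243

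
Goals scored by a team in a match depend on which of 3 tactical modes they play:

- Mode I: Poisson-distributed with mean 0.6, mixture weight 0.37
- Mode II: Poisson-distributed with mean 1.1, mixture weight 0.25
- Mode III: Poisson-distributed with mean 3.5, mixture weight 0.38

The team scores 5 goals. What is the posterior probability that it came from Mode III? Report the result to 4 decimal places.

The responsibility of component k is π_k f_k(x) divided by Σ_j π_j f_j(x).
Poisson probabilities:
  f_I = e^(−0.6)·0.6^5/5! = 0.00035563
  f_II = e^(−1.1)·1.1^5/5! = 0.00446744
  f_III = e^(−3.5)·3.5^5/5! = 0.132169
Unnormalised posteriors:
  π_I·f_I = 0.37 × 0.00035563 = 0.000131583
  π_II·f_II = 0.25 × 0.00446744 = 0.00111686
  π_III·f_III = 0.38 × 0.132169 = 0.0502241
Normaliser: 0.000131583 + 0.00111686 + 0.0502241 = 0.0514725
P(Mode III | the observation) = 0.0502241 / 0.0514725 ≈ 0.9757

0.9757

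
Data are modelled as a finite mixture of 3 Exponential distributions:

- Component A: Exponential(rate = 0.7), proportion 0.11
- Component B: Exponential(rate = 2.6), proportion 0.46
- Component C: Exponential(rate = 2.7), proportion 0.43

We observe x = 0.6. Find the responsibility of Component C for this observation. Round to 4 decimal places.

0.4321

Apply Bayes' rule: the posterior for each component is proportional to its prior times its likelihood at x.
Evaluate each component's likelihood at the observed value:
  L_A = 0.7·e^(−0.7·0.6) = 0.7·e^(−0.4200) = 0.459933
  L_B = 2.6·e^(−2.6·0.6) = 2.6·e^(−1.5600) = 0.546354
  L_C = 2.7·e^(−2.7·0.6) = 2.7·e^(−1.6200) = 0.534326
Multiply by the mixture weights:
  π_A·L_A = 0.11 × 0.459933 = 0.0505926
  π_B·L_B = 0.46 × 0.546354 = 0.251323
  π_C·L_C = 0.43 × 0.534326 = 0.22976
Normaliser: 0.0505926 + 0.251323 + 0.22976 = 0.531676
So the posterior for Component C is 0.22976 / 0.531676 ≈ 0.4321.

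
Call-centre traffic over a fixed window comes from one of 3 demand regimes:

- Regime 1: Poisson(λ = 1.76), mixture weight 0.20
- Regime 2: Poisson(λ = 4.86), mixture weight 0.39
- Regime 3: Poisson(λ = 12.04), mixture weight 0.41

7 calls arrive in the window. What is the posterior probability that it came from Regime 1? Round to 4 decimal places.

P(component k | x) = P(Z=k)·f_k(x) / marginal(x), where marginal(x) = Σ_j P(Z=j)·f_j(x).
Component likelihoods at x = 7 calls:
  f_1 = e^(−1.76)·1.76^7/7! = 0.00178566
  f_2 = e^(−4.86)·4.86^7/7! = 0.0984809
  f_3 = e^(−12.04)·12.04^7/7! = 0.0429585
Multiply by the mixture weights:
  P(Z=1)·f_1 = 0.20 × 0.00178566 = 0.000357133
  P(Z=2)·f_2 = 0.39 × 0.0984809 = 0.0384076
  P(Z=3)·f_3 = 0.41 × 0.0429585 = 0.017613
Sum: 0.000357133 + 0.0384076 + 0.017613 = 0.0563777
So the posterior for Regime 1 is 0.000357133 / 0.0563777 ≈ 0.0063.

0.0063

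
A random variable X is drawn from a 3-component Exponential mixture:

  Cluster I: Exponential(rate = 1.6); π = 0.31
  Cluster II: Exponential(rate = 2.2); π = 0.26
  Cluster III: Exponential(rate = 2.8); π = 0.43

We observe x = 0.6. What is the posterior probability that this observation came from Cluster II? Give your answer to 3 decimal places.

Posterior ∝ prior × likelihood, so P(k | x) ∝ P(Z=k) f_k(x); normalise over all components.
Exponential densities:
  f_I = 0.612629
  f_II = 0.587698
  f_III = 0.521847
Multiply by the mixture weights:
  P(Z=I)·f_I = 0.31 × 0.612629 = 0.189915
  P(Z=II)·f_II = 0.26 × 0.587698 = 0.152801
  P(Z=III)·f_III = 0.43 × 0.521847 = 0.224394
Marginal: 0.189915 + 0.152801 + 0.224394 = 0.567111
Responsibility of Cluster II: 0.152801 / 0.567111 ≈ 0.269

0.269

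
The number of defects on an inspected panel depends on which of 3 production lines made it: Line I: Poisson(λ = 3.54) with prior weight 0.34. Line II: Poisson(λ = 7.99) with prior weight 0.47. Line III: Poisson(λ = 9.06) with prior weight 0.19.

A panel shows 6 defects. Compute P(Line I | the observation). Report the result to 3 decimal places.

0.266

Apply Bayes' rule: the posterior for each component is proportional to its prior times its likelihood at x.
Evaluate each component's likelihood at the observed value:
  p_I = 0.0793021
  p_II = 0.122443
  p_III = 0.0892748
Weight by the priors:
  π_I·p_I = 0.34 × 0.0793021 = 0.0269627
  π_II·p_II = 0.47 × 0.122443 = 0.0575484
  π_III·p_III = 0.19 × 0.0892748 = 0.0169622
Sum: 0.0269627 + 0.0575484 + 0.0169622 = 0.101473
P(Line I | x) ≈ 0.266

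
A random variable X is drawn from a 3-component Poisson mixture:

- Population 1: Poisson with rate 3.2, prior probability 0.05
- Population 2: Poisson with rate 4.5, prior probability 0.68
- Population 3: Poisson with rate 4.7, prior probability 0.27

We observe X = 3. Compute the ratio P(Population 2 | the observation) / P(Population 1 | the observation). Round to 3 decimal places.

Only the two components matter; the odds are (w_i f_i(x)) / (w_j f_j(x)).
Component likelihoods at x = 3:
  p_1 = e^(−3.2)·3.2^3/3! = 0.222616
  p_2 = e^(−4.5)·4.5^3/3! = 0.168718
  p_3 = e^(−4.7)·4.7^3/3! = 0.157383
0.114728 / 0.0111308 ≈ 10.307

10.307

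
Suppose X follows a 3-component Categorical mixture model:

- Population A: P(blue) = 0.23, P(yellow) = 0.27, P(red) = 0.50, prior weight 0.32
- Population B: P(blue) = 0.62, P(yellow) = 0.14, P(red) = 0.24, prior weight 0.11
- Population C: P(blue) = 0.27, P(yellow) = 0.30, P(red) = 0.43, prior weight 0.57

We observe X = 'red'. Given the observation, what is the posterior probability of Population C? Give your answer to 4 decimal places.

0.5680

By Bayes' theorem, P(k | x) = P(Z=k) f_k(x) / Σ_j P(Z=j) f_j(x).
Categorical probabilities:
  p_A = 0.5
  p_B = 0.24
  p_C = 0.43
Prior × likelihood for each component:
  P(Z=A)·p_A = 0.32 × 0.5 = 0.16
  P(Z=B)·p_B = 0.11 × 0.24 = 0.0264
  P(Z=C)·p_C = 0.57 × 0.43 = 0.2451
Sum: 0.16 + 0.0264 + 0.2451 = 0.4315
So the posterior for Population C is 0.2451 / 0.4315 ≈ 0.5680.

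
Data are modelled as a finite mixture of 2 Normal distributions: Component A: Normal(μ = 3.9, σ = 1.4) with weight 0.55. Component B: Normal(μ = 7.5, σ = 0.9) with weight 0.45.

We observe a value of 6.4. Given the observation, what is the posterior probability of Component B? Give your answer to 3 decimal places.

0.748

P(component k | x) = π_k·f_k(x) / marginal(x), where marginal(x) = Σ_j π_j·f_j(x).
Component likelihoods at x = 6.4:
  f_A = (1/(1.4·√(2π)))·exp(−(6.4−3.9)²/(2·1.4²)) = 0.284959·exp(-1.59439) = 0.057856
  f_B = (1/(0.9·√(2π)))·exp(−(6.4−7.5)²/(2·0.9²)) = 0.443269·exp(-0.74691) = 0.210033
Prior × likelihood for each component:
  π_A·f_A = 0.55 × 0.057856 = 0.0318208
  π_B·f_B = 0.45 × 0.210033 = 0.0945148
Evidence: 0.0318208 + 0.0945148 = 0.126336
P(Component B | the observation) = 0.0945148 / 0.126336 ≈ 0.748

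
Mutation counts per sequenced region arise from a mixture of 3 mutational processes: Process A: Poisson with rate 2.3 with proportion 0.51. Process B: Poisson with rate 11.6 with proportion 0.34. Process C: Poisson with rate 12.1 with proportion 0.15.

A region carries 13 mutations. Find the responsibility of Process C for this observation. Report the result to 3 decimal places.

0.317

P(component k | x) = P(Z=k)·f_k(x) / marginal(x), where marginal(x) = Σ_j P(Z=j)·f_j(x).
Evaluate each component's likelihood at the observed value:
  L_A = e^(−2.3)·2.3^13/13! = 8.11529e-07
  L_B = e^(−11.6)·11.6^13/13! = 0.101358
  L_C = e^(−12.1)·12.1^13/13! = 0.106406
Unnormalised posteriors:
  P(Z=A)·L_A = 0.51 × 8.11529e-07 = 4.1388e-07
  P(Z=B)·L_B = 0.34 × 0.101358 = 0.0344617
  P(Z=C)·L_C = 0.15 × 0.106406 = 0.0159609
Normaliser: 4.1388e-07 + 0.0344617 + 0.0159609 = 0.050423
Responsibility of Process C: 0.0159609 / 0.050423 ≈ 0.317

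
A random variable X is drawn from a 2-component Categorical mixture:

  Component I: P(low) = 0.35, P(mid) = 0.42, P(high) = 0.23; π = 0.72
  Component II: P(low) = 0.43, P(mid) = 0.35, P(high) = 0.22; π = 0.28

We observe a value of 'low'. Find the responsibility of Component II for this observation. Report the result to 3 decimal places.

0.323

By Bayes' theorem, P(k | x) = π_k f_k(x) / Σ_j π_j f_j(x).
Evaluate each component's likelihood at the observed value:
  p_I = P(low | comp) = 0.35
  p_II = P(low | comp) = 0.43
Prior × likelihood for each component:
  π_I·p_I = 0.72 × 0.35 = 0.252
  π_II·p_II = 0.28 × 0.43 = 0.1204
Evidence: 0.252 + 0.1204 = 0.3724
Responsibility of Component II: 0.1204 / 0.3724 ≈ 0.323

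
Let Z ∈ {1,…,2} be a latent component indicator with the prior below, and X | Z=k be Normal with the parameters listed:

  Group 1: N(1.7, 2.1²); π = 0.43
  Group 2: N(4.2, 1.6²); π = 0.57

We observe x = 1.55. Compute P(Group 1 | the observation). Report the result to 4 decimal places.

0.6932

By Bayes' theorem, P(k | x) = π_k f_k(x) / Σ_j π_j f_j(x).
Evaluate each component's likelihood at the observed value:
  f_1 = 0.189489
  f_2 = 0.0632586
Unnormalised posteriors:
  π_1·f_1 = 0.43 × 0.189489 = 0.0814801
  π_2·f_2 = 0.57 × 0.0632586 = 0.0360574
Normaliser: 0.0814801 + 0.0360574 = 0.117537
Responsibility of Group 1: 0.0814801 / 0.117537 ≈ 0.6932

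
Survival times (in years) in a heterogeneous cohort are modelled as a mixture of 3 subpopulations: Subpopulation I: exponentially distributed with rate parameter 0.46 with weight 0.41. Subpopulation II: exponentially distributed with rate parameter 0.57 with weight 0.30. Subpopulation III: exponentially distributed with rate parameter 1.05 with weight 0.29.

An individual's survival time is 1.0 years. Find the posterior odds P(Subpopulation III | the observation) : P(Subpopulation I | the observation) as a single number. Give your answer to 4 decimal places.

0.8950

Since P(k|x) ∝ P(Z=k) f_k(x), the posterior odds are P(Z=i) f_i(x) / (P(Z=j) f_j(x)).
Exponential densities:
  p_I = 0.46·e^(−0.46·1.0) = 0.46·e^(−0.4600) = 0.29039
  p_II = 0.57·e^(−0.57·1.0) = 0.57·e^(−0.5700) = 0.32235
  p_III = 1.05·e^(−1.05·1.0) = 1.05·e^(−1.0500) = 0.367435
Posterior odds = (P(Z=III)·p_III) / (P(Z=I)·p_I) = (0.29·0.367435) / (0.41·0.29039) = 0.106556 / 0.11906 ≈ 0.8950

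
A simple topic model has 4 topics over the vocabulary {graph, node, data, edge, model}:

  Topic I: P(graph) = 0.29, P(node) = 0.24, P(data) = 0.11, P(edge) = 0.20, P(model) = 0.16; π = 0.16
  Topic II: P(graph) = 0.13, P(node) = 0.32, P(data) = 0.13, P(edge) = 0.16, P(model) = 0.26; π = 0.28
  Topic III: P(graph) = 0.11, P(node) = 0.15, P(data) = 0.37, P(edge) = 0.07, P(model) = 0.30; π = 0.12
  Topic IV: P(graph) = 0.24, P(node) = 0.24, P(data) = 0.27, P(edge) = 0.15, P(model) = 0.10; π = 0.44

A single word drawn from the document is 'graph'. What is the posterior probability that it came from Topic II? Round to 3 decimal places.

The responsibility of component k is P(Z=k) f_k(x) divided by Σ_j P(Z=j) f_j(x).
Component likelihoods at x = 'graph':
  p_I = 0.29
  p_II = 0.13
  p_III = 0.11
  p_IV = 0.24
Weight by the priors:
  P(Z=I)·p_I = 0.16 × 0.29 = 0.0464
  P(Z=II)·p_II = 0.28 × 0.13 = 0.0364
  P(Z=III)·p_III = 0.12 × 0.11 = 0.0132
  P(Z=IV)·p_IV = 0.44 × 0.24 = 0.1056
Denominator: 0.0464 + 0.0364 + 0.0132 + 0.1056 = 0.2016
So the posterior for Topic II is 0.0364 / 0.2016 ≈ 0.181.

0.181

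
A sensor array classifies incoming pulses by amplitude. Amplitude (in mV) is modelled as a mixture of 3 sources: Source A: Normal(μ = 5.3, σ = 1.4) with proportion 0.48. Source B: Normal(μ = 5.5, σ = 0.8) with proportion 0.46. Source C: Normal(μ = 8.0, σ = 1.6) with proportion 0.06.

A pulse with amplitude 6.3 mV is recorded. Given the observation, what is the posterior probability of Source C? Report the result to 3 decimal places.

0.034

P(component k | x) = P(Z=k)·f_k(x) / marginal(x), where marginal(x) = Σ_j P(Z=j)·f_j(x).
Normal densities:
  L_A = (1/(1.4·√(2π)))·exp(−(6.3−5.3)²/(2·1.4²)) = 0.284959·exp(-0.25510) = 0.220797
  L_B = (1/(0.8·√(2π)))·exp(−(6.3−5.5)²/(2·0.8²)) = 0.498678·exp(-0.50000) = 0.302463
  L_C = (1/(1.6·√(2π)))·exp(−(6.3−8.0)²/(2·1.6²)) = 0.249339·exp(-0.56445) = 0.141792
Prior × likelihood for each component:
  P(Z=A)·L_A = 0.48 × 0.220797 = 0.105982
  P(Z=B)·L_B = 0.46 × 0.302463 = 0.139133
  P(Z=C)·L_C = 0.06 × 0.141792 = 0.00850751
Marginal: 0.105982 + 0.139133 + 0.00850751 = 0.253623
So the posterior for Source C is 0.00850751 / 0.253623 ≈ 0.034.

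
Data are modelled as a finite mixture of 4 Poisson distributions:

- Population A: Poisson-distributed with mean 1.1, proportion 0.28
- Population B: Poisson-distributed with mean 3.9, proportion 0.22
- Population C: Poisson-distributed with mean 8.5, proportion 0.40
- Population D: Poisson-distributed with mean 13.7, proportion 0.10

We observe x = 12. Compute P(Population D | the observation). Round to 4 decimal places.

The responsibility of component k is π_k f_k(x) divided by Σ_j π_j f_j(x).
Component likelihoods at x = 12:
  f_A = 2.18098e-09
  f_B = 0.000523227
  f_C = 0.0604209
  f_D = 0.102441
Prior × likelihood for each component:
  π_A·f_A = 0.28 × 2.18098e-09 = 6.10674e-10
  π_B·f_B = 0.22 × 0.000523227 = 0.00011511
  π_C·f_C = 0.40 × 0.0604209 = 0.0241684
  π_D·f_D = 0.10 × 0.102441 = 0.0102441
Normaliser: 6.10674e-10 + 0.00011511 + 0.0241684 + 0.0102441 = 0.0345276
Responsibility of Population D: 0.0102441 / 0.0345276 ≈ 0.2967

0.2967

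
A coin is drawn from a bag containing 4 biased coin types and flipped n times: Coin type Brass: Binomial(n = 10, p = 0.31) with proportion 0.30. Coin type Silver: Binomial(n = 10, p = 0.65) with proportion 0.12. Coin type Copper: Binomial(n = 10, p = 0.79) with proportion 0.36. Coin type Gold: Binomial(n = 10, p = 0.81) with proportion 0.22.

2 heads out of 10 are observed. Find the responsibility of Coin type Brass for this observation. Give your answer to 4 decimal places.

0.9916

By Bayes' theorem, P(k | x) = w_k f_k(x) / Σ_j w_j f_j(x).
Evaluate each component's likelihood at the observed value:
  p_Brass = C(10,2)·0.31^2·0.69^8 = 45·0.0961·0.0513798 = 0.222192
  p_Silver = C(10,2)·0.65^2·0.35^8 = 45·0.4225·0.000225188 = 0.00428138
  p_Copper = C(10,2)·0.79^2·0.21^8 = 45·0.6241·3.78229e-06 = 0.000106224
  p_Gold = C(10,2)·0.81^2·0.19^8 = 45·0.6561·1.69836e-06 = 5.01431e-05
Weight by the priors:
  w_Brass·p_Brass = 0.30 × 0.222192 = 0.0666576
  w_Silver·p_Silver = 0.12 × 0.00428138 = 0.000513765
  w_Copper·p_Copper = 0.36 × 0.000106224 = 3.82405e-05
  w_Gold·p_Gold = 0.22 × 5.01431e-05 = 1.10315e-05
Normaliser: 0.0666576 + 0.000513765 + 3.82405e-05 + 1.10315e-05 = 0.0672207
P(Coin type Brass | 2 heads out of 10) ≈ 0.9916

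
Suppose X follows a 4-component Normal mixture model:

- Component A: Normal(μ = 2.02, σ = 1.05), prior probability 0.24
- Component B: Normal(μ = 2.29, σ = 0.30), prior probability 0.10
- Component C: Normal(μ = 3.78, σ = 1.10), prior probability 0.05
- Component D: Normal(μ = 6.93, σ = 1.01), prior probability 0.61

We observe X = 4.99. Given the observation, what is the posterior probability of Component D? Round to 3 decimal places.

P(component k | x) = P(Z=k)·f_k(x) / marginal(x), where marginal(x) = Σ_j P(Z=j)·f_j(x).
Evaluate each component's likelihood at the observed value:
  p_A = 0.0069561
  p_B = 3.42659e-18
  p_C = 0.198047
  p_D = 0.0624362
Unnormalised posteriors:
  P(Z=A)·p_A = 0.24 × 0.0069561 = 0.00166946
  P(Z=B)·p_B = 0.10 × 3.42659e-18 = 3.42659e-19
  P(Z=C)·p_C = 0.05 × 0.198047 = 0.00990237
  P(Z=D)·p_D = 0.61 × 0.0624362 = 0.0380861
Evidence: 0.00166946 + 3.42659e-19 + 0.00990237 + 0.0380861 = 0.0496579
P(Component D | x) = 0.0380861 / 0.0496579 ≈ 0.767

0.767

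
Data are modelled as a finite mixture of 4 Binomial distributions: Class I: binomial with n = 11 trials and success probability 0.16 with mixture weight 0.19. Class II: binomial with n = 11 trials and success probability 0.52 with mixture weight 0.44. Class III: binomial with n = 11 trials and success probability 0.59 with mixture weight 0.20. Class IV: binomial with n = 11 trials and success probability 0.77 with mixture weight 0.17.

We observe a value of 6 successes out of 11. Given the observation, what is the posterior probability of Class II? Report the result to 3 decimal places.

0.645

Apply Bayes' rule: the posterior for each component is proportional to its prior times its likelihood at x.
Evaluate each component's likelihood at the observed value:
  f_I = C(11,6)·0.16^6·0.84^5 = 462·1.67772e-05·0.418212 = 0.00324159
  f_II = C(11,6)·0.52^6·0.48^5 = 462·0.0197706·0.0254804 = 0.232738
  f_III = C(11,6)·0.59^6·0.41^5 = 462·0.0421805·0.0115856 = 0.225774
  f_IV = C(11,6)·0.77^6·0.23^5 = 462·0.208422·0.000643634 = 0.0619763
Multiply by the mixture weights:
  π_I·f_I = 0.19 × 0.00324159 = 0.000615902
  π_II·f_II = 0.44 × 0.232738 = 0.102405
  π_III·f_III = 0.20 × 0.225774 = 0.0451547
  π_IV·f_IV = 0.17 × 0.0619763 = 0.010536
Sum: 0.000615902 + 0.102405 + 0.0451547 + 0.010536 = 0.158712
P(Class II | x) ≈ 0.645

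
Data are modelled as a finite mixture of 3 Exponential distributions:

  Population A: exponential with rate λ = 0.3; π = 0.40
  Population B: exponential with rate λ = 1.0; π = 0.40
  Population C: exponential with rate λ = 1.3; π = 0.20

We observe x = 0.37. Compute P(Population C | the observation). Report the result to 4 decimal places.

The responsibility of component k is π_k f_k(x) divided by Σ_j π_j f_j(x).
Exponential densities:
  p_A = 0.268482
  p_B = 0.690734
  p_C = 0.803614
Prior × likelihood for each component:
  π_A·p_A = 0.40 × 0.268482 = 0.107393
  π_B·p_B = 0.40 × 0.690734 = 0.276294
  π_C·p_C = 0.20 × 0.803614 = 0.160723
Evidence: 0.107393 + 0.276294 + 0.160723 = 0.544409
Responsibility of Population C: 0.160723 / 0.544409 ≈ 0.2952

0.2952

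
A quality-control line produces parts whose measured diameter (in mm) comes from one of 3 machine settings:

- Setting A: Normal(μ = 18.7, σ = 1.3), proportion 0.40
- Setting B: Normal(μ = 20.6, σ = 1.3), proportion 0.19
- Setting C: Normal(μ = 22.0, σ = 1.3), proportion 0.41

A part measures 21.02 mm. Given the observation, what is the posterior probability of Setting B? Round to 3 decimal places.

0.316

P(component k | x) = w_k·f_k(x) / marginal(x), where marginal(x) = Σ_j w_j·f_j(x).
Component likelihoods at x = 21.02 mm:
  L_A = (1/(1.3·√(2π)))·exp(−(21.02−18.7)²/(2·1.3²)) = 0.306879·exp(-1.59243) = 0.0624288
  L_B = (1/(1.3·√(2π)))·exp(−(21.02−20.6)²/(2·1.3²)) = 0.306879·exp(-0.05219) = 0.291274
  L_C = (1/(1.3·√(2π)))·exp(−(21.02−22.0)²/(2·1.3²)) = 0.306879·exp(-0.28414) = 0.230975
Unnormalised posteriors:
  w_A·L_A = 0.40 × 0.0624288 = 0.0249715
  w_B·L_B = 0.19 × 0.291274 = 0.055342
  w_C·L_C = 0.41 × 0.230975 = 0.0946998
Sum: 0.0249715 + 0.055342 + 0.0946998 = 0.175013
P(Setting B | the observation) ≈ 0.316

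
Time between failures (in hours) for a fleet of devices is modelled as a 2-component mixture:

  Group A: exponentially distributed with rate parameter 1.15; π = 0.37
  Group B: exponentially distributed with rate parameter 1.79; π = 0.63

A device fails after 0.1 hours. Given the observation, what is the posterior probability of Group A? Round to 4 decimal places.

0.2869

By Bayes' theorem, P(k | x) = P(Z=k) f_k(x) / Σ_j P(Z=j) f_j(x).
Component likelihoods at x = 0.1 hours:
  L_A = 1.15·e^(−1.15·0.1) = 1.15·e^(−0.1150) = 1.02507
  L_B = 1.79·e^(−1.79·0.1) = 1.79·e^(−0.1790) = 1.49663
Unnormalised posteriors:
  P(Z=A)·L_A = 0.37 × 1.02507 = 0.379276
  P(Z=B)·L_B = 0.63 × 1.49663 = 0.942877
Evidence: 0.379276 + 0.942877 = 1.32215
P(Group A | the observation) = 0.379276 / 1.32215 ≈ 0.2869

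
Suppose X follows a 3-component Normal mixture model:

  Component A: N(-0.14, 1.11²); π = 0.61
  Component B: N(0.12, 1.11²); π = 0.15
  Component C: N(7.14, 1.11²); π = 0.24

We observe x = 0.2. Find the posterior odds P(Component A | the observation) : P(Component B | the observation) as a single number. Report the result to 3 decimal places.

Only the two components matter; the odds are (π_i f_i(x)) / (π_j f_j(x)).
Normal densities:
  L_A = (1/(1.11·√(2π)))·exp(−(0.2−-0.14)²/(2·1.11²)) = 0.359407·exp(-0.04691) = 0.342936
  L_B = (1/(1.11·√(2π)))·exp(−(0.2−0.12)²/(2·1.11²)) = 0.359407·exp(-0.00260) = 0.358475
  L_C = (1/(1.11·√(2π)))·exp(−(0.2−7.14)²/(2·1.11²)) = 0.359407·exp(-19.54533) = 1.16724e-09
Odds = (0.61/0.15) × (0.342936/0.358475) = 4.06667 × 0.956653 ≈ 3.890

3.890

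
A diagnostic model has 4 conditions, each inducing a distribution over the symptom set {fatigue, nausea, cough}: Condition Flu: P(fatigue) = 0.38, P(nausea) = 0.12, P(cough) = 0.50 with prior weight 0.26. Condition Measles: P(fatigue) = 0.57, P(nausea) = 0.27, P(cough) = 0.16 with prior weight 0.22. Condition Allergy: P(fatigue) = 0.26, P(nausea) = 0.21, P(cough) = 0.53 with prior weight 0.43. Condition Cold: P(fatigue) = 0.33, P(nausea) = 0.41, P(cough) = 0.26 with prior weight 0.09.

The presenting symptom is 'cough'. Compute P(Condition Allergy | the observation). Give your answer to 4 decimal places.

0.5472

Apply Bayes' rule: the posterior for each component is proportional to its prior times its likelihood at x.
Evaluate each component's likelihood at the observed value:
  f_Flu = P(cough | comp) = 0.50
  f_Measles = P(cough | comp) = 0.16
  f_Allergy = P(cough | comp) = 0.53
  f_Cold = P(cough | comp) = 0.26
Multiply by the mixture weights:
  π_Flu·f_Flu = 0.26 × 0.5 = 0.13
  π_Measles·f_Measles = 0.22 × 0.16 = 0.0352
  π_Allergy·f_Allergy = 0.43 × 0.53 = 0.2279
  π_Cold·f_Cold = 0.09 × 0.26 = 0.0234
Normaliser: 0.13 + 0.0352 + 0.2279 + 0.0234 = 0.4165
Responsibility of Condition Allergy: 0.2279 / 0.4165 ≈ 0.5472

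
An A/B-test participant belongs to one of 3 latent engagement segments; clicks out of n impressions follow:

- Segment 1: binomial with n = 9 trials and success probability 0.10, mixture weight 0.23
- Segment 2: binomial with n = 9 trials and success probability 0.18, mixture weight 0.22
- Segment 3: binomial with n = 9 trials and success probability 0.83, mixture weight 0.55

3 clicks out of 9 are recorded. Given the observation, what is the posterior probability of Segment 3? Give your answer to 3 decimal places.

P(component k | x) = w_k·f_k(x) / marginal(x), where marginal(x) = Σ_j w_j·f_j(x).
Component likelihoods at x = 3 clicks out of 9:
  f_1 = 0.044641
  f_2 = 0.148929
  f_3 = 0.00115933
Prior × likelihood for each component:
  w_1·f_1 = 0.23 × 0.044641 = 0.0102674
  w_2·f_2 = 0.22 × 0.148929 = 0.0327644
  w_3·f_3 = 0.55 × 0.00115933 = 0.000637632
Evidence: 0.0102674 + 0.0327644 + 0.000637632 = 0.0436695
Responsibility of Segment 3: 0.000637632 / 0.0436695 ≈ 0.015

0.015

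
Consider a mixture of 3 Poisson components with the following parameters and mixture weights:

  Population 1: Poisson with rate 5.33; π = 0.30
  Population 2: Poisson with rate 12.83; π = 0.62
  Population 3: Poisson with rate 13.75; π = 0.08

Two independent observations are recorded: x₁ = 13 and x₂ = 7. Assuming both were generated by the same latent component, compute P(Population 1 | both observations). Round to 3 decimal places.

0.033

Posterior ∝ prior × likelihood, so P(k | x) ∝ π_k f_k(x); normalise over all components.
Since both observations come from the same component, the likelihood for component k is f_k(x₁)·f_k(x₂).
  p_1 = [0.00217964] × [0.117455] = 0.000256008
  p_2 = [0.109817] × [0.0304199] = 0.00334061
  p_3 = [0.107673] × [0.0196852] = 0.00211956
Weight by the priors:
  π_1·p_1 = 0.30 × 0.000256008 = 7.68025e-05
  π_2·p_2 = 0.62 × 0.00334061 = 0.00207118
  π_3·p_3 = 0.08 × 0.00211956 = 0.000169564
Denominator: 7.68025e-05 + 0.00207118 + 0.000169564 = 0.00231755
Responsibility of Population 1: 7.68025e-05 / 0.00231755 ≈ 0.033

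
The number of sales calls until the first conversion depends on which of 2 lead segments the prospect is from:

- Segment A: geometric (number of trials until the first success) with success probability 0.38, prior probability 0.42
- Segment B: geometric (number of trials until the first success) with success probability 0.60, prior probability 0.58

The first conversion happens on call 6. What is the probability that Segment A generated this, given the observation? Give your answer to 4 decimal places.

0.8040

The responsibility of component k is π_k f_k(x) divided by Σ_j π_j f_j(x).
Evaluate each component's likelihood at the observed value:
  f_A = 0.034813
  f_B = 0.006144
Weight by the priors:
  π_A·f_A = 0.42 × 0.034813 = 0.0146215
  π_B·f_B = 0.58 × 0.006144 = 0.00356352
Marginal: 0.0146215 + 0.00356352 = 0.018185
So the posterior for Segment A is 0.0146215 / 0.018185 ≈ 0.8040.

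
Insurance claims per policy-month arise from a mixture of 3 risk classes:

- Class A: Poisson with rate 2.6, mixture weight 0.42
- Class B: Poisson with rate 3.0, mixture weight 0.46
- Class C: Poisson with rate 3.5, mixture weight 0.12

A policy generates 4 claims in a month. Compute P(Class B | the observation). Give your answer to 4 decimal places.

0.4851

By Bayes' theorem, P(k | x) = π_k f_k(x) / Σ_j π_j f_j(x).
Evaluate each component's likelihood at the observed value:
  p_A = e^(−2.6)·2.6^4/4! = 0.141422
  p_B = e^(−3.0)·3.0^4/4! = 0.168031
  p_C = e^(−3.5)·3.5^4/4! = 0.188812
Unnormalised posteriors:
  π_A·p_A = 0.42 × 0.141422 = 0.0593972
  π_B·p_B = 0.46 × 0.168031 = 0.0772944
  π_C·p_C = 0.12 × 0.188812 = 0.0226575
Sum: 0.0593972 + 0.0772944 + 0.0226575 = 0.159349
Responsibility of Class B: 0.0772944 / 0.159349 ≈ 0.4851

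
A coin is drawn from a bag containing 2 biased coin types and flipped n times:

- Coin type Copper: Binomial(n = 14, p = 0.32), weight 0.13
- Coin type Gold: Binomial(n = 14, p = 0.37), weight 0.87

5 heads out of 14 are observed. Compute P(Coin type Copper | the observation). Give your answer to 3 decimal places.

P(component k | x) = w_k·f_k(x) / marginal(x), where marginal(x) = Σ_j w_j·f_j(x).
Binomial probabilities:
  L_Copper = C(14,5)·0.32^5·0.68^9 = 2002·0.00335544·0.0310871 = 0.208831
  L_Gold = C(14,5)·0.37^5·0.63^9 = 2002·0.0069344·0.0156338 = 0.217039
Unnormalised posteriors:
  w_Copper·L_Copper = 0.13 × 0.208831 = 0.027148
  w_Gold·L_Gold = 0.87 × 0.217039 = 0.188824
Sum: 0.027148 + 0.188824 = 0.215972
P(Coin type Copper | 5 heads out of 14) = 0.027148 / 0.215972 ≈ 0.126

0.126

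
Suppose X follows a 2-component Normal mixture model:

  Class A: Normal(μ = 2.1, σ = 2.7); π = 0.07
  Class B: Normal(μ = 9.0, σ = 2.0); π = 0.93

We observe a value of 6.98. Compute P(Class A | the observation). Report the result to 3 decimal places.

0.018

By Bayes' theorem, P(k | x) = π_k f_k(x) / Σ_j π_j f_j(x).
Evaluate each component's likelihood at the observed value:
  p_A = 0.0288527
  p_B = 0.119776
Weight by the priors:
  π_A·p_A = 0.07 × 0.0288527 = 0.00201969
  π_B·p_B = 0.93 × 0.119776 = 0.111391
Marginal: 0.00201969 + 0.111391 = 0.113411
P(Class A | data) ≈ 0.018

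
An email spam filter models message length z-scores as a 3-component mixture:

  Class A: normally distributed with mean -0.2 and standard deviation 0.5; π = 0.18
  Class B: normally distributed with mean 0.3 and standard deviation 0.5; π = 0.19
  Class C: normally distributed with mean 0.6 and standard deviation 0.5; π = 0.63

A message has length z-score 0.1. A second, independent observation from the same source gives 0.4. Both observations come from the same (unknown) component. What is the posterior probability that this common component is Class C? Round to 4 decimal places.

0.5900

P(component k | x) = π_k·f_k(x) / marginal(x), where marginal(x) = Σ_j π_j·f_j(x).
Since both observations come from the same component, the likelihood for component k is f_k(x₁)·f_k(x₂).
  p_A = [0.666449] × [0.388372] = 0.25883
  p_B = [0.73654] × [0.782085] = 0.576037
  p_C = [0.483941] × [0.73654] = 0.356442
Multiply by the mixture weights:
  π_A·p_A = 0.18 × 0.25883 = 0.0465895
  π_B·p_B = 0.19 × 0.576037 = 0.109447
  π_C·p_C = 0.63 × 0.356442 = 0.224559
Sum: 0.0465895 + 0.109447 + 0.224559 = 0.380595
P(Class C | x₁,x₂) ≈ 0.5900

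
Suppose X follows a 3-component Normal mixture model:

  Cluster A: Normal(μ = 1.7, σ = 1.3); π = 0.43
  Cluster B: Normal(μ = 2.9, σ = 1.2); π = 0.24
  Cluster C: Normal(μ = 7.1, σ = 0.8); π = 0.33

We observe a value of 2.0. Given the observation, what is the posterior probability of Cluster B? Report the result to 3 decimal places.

0.319

Posterior ∝ prior × likelihood, so P(k | x) ∝ π_k f_k(x); normalise over all components.
Evaluate each component's likelihood at the observed value:
  f_A = (1/(1.3·√(2π)))·exp(−(2.0−1.7)²/(2·1.3²)) = 0.306879·exp(-0.02663) = 0.298815
  f_B = (1/(1.2·√(2π)))·exp(−(2.0−2.9)²/(2·1.2²)) = 0.332452·exp(-0.28125) = 0.250948
  f_C = (1/(0.8·√(2π)))·exp(−(2.0−7.1)²/(2·0.8²)) = 0.498678·exp(-20.32031) = 7.4614e-10
Prior × likelihood for each component:
  π_A·f_A = 0.43 × 0.298815 = 0.128491
  π_B·f_B = 0.24 × 0.250948 = 0.0602275
  π_C·f_C = 0.33 × 7.4614e-10 = 2.46226e-10
Marginal: 0.128491 + 0.0602275 + 2.46226e-10 = 0.188718
P(Cluster B | 2.0) ≈ 0.319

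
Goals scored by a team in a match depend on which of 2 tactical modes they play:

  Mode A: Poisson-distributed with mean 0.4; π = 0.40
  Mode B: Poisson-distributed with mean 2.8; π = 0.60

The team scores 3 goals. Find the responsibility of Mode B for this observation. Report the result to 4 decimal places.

Posterior ∝ prior × likelihood, so P(k | x) ∝ π_k f_k(x); normalise over all components.
Evaluate each component's likelihood at the observed value:
  f_A = 0.00715008
  f_B = 0.222484
Multiply by the mixture weights:
  π_A·f_A = 0.40 × 0.00715008 = 0.00286003
  π_B·f_B = 0.60 × 0.222484 = 0.13349
Marginal: 0.00286003 + 0.13349 = 0.13635
So the posterior for Mode B is 0.13349 / 0.13635 ≈ 0.9790.

0.9790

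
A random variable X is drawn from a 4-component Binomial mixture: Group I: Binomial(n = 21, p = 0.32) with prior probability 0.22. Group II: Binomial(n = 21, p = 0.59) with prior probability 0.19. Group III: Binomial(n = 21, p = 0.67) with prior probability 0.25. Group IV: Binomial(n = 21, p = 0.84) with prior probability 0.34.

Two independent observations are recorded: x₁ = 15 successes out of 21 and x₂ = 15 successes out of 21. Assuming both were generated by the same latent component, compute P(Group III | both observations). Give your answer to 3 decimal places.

By Bayes' theorem, P(k | x) = π_k f_k(x) / Σ_j π_j f_j(x).
Since both observations come from the same component, the likelihood for component k is f_k(x₁)·f_k(x₂).
  L_I = [C(21,15)·0.32^15·0.68^6 = 54264·3.77789e-08·0.0988675 = 0.000202682] × [0.000202682] = 4.108e-08
  L_II = [C(21,15)·0.59^15·0.41^6 = 54264·0.00036541·0.0047501 = 0.0941879] × [0.0941879] = 0.00887136
  L_III = [C(21,15)·0.67^15·0.33^6 = 54264·0.00246106·0.00129147 = 0.172472] × [0.172472] = 0.0297464
  L_IV = [C(21,15)·0.84^15·0.16^6 = 54264·0.0731458·1.67772e-05 = 0.0665918] × [0.0665918] = 0.00443447
Prior × likelihood for each component:
  π_I·L_I = 0.22 × 4.108e-08 = 9.03759e-09
  π_II·L_II = 0.19 × 0.00887136 = 0.00168556
  π_III·L_III = 0.25 × 0.0297464 = 0.00743661
  π_IV·L_IV = 0.34 × 0.00443447 = 0.00150772
Denominator: 9.03759e-09 + 0.00168556 + 0.00743661 + 0.00150772 = 0.0106299
So the posterior for Group III is 0.00743661 / 0.0106299 ≈ 0.700.

0.700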